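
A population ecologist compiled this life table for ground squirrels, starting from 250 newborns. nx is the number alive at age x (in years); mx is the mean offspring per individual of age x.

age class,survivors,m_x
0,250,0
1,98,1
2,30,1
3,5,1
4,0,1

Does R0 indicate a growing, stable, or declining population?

declining

lx = nx/n0 = nx/250: 1, 0.392, 0.12, 0.02, 0
R0 = Σ lx·mx = 0 + 0.392 + 0.12 + 0.02 + 0 = 0.532
R0 < 1, so the population is declining.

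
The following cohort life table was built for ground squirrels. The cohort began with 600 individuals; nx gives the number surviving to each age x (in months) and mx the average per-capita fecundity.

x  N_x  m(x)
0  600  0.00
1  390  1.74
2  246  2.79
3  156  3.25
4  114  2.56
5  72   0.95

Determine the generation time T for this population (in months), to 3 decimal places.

2.277

lx = nx/n0 = nx/600: 1, 0.65, 0.41, 0.26, 0.19, 0.12
lx·mx: 0, 1.131, 1.1439, 0.845, 0.4864, 0.114 → R0 = 3.7203
x·lx·mx: 0, 1.131, 2.2878, 2.535, 1.9456, 0.57 → Σ = 8.4694
T = 8.4694 / 3.7203 = 2.276537… → 2.277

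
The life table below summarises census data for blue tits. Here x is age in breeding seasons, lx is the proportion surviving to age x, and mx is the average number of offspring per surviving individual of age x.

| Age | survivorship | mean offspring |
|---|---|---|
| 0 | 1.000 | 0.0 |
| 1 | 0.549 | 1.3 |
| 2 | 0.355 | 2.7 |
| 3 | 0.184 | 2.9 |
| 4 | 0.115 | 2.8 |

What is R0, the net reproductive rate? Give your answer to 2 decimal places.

lx·mx by age: 0, 0.7137, 0.9585, 0.5336, 0.322
R0 = Σ lx·mx = 2.5278 → 2.53

2.53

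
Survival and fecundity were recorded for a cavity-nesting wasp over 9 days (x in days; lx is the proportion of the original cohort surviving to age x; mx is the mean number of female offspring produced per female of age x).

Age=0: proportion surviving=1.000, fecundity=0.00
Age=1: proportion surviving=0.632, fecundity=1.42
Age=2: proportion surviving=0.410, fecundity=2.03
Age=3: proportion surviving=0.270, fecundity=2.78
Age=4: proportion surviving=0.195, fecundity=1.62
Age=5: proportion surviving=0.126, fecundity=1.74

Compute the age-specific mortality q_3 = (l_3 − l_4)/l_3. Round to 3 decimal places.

q_3 = (l_3 − l_4) / l_3 = (0.27 − 0.195) / 0.27
     = 0.075 / 0.27 = 0.277778… → 0.278

0.278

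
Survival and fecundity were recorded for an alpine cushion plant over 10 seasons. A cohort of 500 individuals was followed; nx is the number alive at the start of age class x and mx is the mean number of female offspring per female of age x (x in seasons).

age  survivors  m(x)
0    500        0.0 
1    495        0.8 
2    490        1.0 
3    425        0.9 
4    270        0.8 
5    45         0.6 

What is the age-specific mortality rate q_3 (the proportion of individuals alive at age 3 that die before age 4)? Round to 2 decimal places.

lx = nx/n0 = nx/500: 1, 0.99, 0.98, 0.85, 0.54, 0.09
q_3 = (l_3 − l_4) / l_3 = (0.85 − 0.54) / 0.85
     = 0.31 / 0.85 = 0.364706… → 0.36

0.36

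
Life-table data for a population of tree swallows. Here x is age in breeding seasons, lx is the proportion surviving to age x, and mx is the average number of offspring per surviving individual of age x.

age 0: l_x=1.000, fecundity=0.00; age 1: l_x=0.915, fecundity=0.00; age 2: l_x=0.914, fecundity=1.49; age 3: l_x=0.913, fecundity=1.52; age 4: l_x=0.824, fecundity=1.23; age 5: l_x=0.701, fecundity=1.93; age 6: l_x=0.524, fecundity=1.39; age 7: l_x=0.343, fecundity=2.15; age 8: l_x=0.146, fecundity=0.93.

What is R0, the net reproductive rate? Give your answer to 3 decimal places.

6.718

lx·mx by age: 0, 0, 1.36186, 1.38776, 1.01352, 1.35293, 0.72836, 0.73745, 0.13578
R0 = Σ lx·mx = 6.71766 → 6.718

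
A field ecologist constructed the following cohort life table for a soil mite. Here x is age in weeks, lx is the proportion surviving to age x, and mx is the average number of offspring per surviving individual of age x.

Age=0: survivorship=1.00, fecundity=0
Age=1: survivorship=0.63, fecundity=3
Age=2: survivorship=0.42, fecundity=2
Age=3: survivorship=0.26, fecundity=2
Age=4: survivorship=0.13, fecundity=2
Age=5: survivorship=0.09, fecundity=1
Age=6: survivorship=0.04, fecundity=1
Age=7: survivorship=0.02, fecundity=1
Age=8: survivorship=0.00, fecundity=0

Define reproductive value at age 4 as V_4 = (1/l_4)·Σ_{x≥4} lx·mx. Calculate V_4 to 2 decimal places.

3.15

lx·mx for x ≥ 4: 0.26, 0.09, 0.04, 0.02, 0 → sum = 0.41
V_4 = 0.41 / l_4 = 0.41 / 0.13 = 3.153846… → 3.15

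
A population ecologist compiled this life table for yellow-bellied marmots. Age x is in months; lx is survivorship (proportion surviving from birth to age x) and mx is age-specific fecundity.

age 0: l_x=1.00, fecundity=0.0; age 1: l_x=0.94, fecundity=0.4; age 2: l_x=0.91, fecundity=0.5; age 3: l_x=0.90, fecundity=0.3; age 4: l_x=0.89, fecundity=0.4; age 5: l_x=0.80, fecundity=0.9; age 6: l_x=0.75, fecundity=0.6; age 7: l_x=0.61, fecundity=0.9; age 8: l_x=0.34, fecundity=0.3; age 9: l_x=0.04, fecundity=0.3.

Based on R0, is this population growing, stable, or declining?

R0 = Σ lx·mx = 0 + 0.376 + 0.455 + 0.27 + 0.356 + 0.72 + 0.45 + 0.549 + 0.102 + 0.012 = 3.29
R0 > 1, so the population is growing.

growing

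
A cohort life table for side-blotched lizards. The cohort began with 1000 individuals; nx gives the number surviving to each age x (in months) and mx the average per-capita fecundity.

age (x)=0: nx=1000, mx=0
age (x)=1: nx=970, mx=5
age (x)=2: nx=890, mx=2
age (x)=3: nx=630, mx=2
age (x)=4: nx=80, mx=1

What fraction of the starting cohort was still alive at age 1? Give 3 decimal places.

0.970

l_1 = n_1/n_0 = 970/1000 = 0.97 → 0.970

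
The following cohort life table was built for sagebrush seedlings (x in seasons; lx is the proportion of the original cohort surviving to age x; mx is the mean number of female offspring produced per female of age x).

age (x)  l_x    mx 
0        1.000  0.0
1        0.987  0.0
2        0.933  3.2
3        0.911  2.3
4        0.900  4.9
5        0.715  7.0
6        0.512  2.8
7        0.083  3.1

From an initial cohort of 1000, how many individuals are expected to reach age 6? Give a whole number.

512

Expected survivors = N0 · l_6 = 1000 × 0.512 = 512 → 512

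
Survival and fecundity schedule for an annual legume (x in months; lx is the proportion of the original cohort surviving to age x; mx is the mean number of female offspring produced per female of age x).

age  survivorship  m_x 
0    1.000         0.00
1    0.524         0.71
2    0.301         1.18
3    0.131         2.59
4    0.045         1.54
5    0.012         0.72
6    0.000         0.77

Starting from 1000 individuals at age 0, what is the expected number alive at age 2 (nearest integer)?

301

Expected survivors = N0 · l_2 = 1000 × 0.301 = 301 → 301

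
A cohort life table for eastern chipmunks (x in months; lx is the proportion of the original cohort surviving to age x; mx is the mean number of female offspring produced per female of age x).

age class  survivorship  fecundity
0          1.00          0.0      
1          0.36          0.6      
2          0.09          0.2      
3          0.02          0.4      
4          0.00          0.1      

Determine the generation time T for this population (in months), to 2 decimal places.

1.14

lx·mx: 0, 0.216, 0.018, 0.008, 0 → R0 = 0.242
x·lx·mx: 0, 0.216, 0.036, 0.024, 0 → Σ = 0.276
T = 0.276 / 0.242 = 1.140496… → 1.14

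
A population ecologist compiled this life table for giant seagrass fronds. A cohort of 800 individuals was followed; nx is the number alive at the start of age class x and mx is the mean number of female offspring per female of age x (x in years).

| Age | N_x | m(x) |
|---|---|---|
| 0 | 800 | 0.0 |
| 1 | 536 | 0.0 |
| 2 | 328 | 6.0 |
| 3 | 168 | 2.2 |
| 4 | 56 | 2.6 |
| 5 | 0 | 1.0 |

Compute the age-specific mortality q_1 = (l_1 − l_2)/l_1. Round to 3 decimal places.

lx = nx/n0 = nx/800: 1, 0.67, 0.41, 0.21, 0.07, 0
q_1 = (l_1 − l_2) / l_1 = (0.67 − 0.41) / 0.67
     = 0.26 / 0.67 = 0.38806… → 0.388

0.388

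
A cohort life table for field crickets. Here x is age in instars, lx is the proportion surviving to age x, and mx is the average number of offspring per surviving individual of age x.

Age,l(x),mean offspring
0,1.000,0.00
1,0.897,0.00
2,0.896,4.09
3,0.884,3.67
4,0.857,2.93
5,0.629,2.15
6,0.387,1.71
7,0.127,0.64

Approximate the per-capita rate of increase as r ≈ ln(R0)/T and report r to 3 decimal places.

0.733

R0 = Σ lx·mx = 0 + 0 + 3.66464 + 3.24428 + 2.51101 + 1.35235 + 0.66177 + 0.08128 = 11.51533
Σ x·lx·mx = 38.40749; T = 38.40749/11.51533 = 3.33534…
r ≈ ln(R0)/T = ln(11.51533)/3.33534… = 0.73266… → 0.733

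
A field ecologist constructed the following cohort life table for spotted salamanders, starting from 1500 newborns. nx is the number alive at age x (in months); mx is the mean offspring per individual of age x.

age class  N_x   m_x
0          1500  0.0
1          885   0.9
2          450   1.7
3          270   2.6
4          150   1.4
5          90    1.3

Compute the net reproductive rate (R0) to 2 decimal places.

lx = nx/n0 = nx/1500: 1, 0.59, 0.3, 0.18, 0.1, 0.06
lx·mx by age: 0, 0.531, 0.51, 0.468, 0.14, 0.078
R0 = Σ lx·mx = 1.727 → 1.73

1.73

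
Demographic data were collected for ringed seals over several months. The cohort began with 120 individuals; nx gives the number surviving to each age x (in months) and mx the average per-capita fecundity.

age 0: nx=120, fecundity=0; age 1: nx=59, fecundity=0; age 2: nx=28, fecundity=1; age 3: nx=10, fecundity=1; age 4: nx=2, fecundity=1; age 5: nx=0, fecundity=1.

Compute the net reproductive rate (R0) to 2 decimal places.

lx = nx/n0 = nx/120: 1, 0.49167…, 0.23333…, 0.08333…, 0.01667…, 0
lx·mx by age: 0, 0, 0.233333…, 0.083333…, 0.016667…, 0
R0 = Σ lx·mx = 0.333333… → 0.33

0.33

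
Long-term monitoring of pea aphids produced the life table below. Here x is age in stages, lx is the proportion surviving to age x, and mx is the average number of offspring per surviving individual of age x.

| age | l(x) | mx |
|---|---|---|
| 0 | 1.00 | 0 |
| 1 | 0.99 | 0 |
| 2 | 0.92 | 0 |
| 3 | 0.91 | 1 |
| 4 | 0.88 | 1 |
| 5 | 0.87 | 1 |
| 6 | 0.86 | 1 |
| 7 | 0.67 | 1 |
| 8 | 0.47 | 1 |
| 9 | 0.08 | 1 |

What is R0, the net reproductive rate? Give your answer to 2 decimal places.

lx·mx by age: 0, 0, 0, 0.91, 0.88, 0.87, 0.86, 0.67, 0.47, 0.08
R0 = Σ lx·mx = 4.74 → 4.74

4.74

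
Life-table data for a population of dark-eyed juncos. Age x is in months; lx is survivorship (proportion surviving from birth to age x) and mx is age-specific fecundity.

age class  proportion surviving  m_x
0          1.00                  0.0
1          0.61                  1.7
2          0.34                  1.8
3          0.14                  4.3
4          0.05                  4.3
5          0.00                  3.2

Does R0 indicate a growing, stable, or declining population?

R0 = Σ lx·mx = 0 + 1.037 + 0.612 + 0.602 + 0.215 + 0 = 2.466
R0 > 1, so the population is growing.

growing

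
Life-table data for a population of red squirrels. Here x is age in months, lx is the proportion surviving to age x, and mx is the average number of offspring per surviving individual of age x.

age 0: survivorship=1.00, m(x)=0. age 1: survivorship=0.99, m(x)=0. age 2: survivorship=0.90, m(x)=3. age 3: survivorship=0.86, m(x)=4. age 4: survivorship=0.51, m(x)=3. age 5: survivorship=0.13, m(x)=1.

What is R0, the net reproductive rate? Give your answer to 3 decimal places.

7.800

lx·mx by age: 0, 0, 2.7, 3.44, 1.53, 0.13
R0 = Σ lx·mx = 7.8 → 7.800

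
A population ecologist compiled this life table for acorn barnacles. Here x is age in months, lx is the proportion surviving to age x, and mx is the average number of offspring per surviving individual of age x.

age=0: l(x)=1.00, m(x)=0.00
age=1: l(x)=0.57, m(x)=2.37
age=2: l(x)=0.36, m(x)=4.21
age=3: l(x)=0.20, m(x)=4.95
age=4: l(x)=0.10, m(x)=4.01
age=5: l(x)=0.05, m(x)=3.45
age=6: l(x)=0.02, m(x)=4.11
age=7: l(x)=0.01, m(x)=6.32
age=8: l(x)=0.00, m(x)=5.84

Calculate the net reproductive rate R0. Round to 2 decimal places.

4.58

lx·mx by age: 0, 1.3509, 1.5156, 0.99, 0.401, 0.1725, 0.0822, 0.0632, 0
R0 = Σ lx·mx = 4.5754 → 4.58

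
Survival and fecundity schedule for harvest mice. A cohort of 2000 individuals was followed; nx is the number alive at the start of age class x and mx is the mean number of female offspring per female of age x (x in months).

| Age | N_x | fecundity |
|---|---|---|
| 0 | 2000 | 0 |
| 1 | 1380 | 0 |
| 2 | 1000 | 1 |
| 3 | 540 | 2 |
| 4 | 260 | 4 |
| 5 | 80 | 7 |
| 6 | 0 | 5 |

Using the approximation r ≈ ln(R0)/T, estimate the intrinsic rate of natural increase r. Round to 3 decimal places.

lx = nx/n0 = nx/2000: 1, 0.69, 0.5, 0.27, 0.13, 0.04, 0
R0 = Σ lx·mx = 0 + 0 + 0.5 + 0.54 + 0.52 + 0.28 + 0 = 1.84
Σ x·lx·mx = 6.1; T = 6.1/1.84 = 3.31522…
r ≈ ln(R0)/T = ln(1.84)/3.31522… = 0.18393… → 0.184

0.184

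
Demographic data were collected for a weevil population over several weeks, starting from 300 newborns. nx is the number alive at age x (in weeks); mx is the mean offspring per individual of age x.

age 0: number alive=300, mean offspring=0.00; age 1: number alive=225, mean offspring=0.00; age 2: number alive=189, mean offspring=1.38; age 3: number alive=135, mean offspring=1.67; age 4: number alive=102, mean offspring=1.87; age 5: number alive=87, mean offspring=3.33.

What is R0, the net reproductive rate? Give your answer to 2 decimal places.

lx = nx/n0 = nx/300: 1, 0.75, 0.63, 0.45, 0.34, 0.29
lx·mx by age: 0, 0, 0.8694, 0.7515, 0.6358, 0.9657
R0 = Σ lx·mx = 3.2224 → 3.22

3.22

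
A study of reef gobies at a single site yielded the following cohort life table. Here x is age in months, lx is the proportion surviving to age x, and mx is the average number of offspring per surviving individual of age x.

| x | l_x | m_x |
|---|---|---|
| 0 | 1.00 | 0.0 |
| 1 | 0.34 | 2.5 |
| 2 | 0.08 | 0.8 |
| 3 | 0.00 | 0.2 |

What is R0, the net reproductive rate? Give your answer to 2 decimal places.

lx·mx by age: 0, 0.85, 0.064, 0
R0 = Σ lx·mx = 0.914 → 0.91

0.91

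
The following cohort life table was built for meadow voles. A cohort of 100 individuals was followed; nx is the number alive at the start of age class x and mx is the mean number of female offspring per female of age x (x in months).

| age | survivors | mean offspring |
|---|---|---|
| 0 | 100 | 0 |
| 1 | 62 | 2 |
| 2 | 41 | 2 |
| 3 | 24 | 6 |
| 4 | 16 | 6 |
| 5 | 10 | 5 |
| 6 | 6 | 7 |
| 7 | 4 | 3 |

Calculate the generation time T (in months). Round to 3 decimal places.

3.073

lx = nx/n0 = nx/100: 1, 0.62, 0.41, 0.24, 0.16, 0.1, 0.06, 0.04
lx·mx: 0, 1.24, 0.82, 1.44, 0.96, 0.5, 0.42, 0.12 → R0 = 5.5
x·lx·mx: 0, 1.24, 1.64, 4.32, 3.84, 2.5, 2.52, 0.84 → Σ = 16.9
T = 16.9 / 5.5 = 3.072727… → 3.073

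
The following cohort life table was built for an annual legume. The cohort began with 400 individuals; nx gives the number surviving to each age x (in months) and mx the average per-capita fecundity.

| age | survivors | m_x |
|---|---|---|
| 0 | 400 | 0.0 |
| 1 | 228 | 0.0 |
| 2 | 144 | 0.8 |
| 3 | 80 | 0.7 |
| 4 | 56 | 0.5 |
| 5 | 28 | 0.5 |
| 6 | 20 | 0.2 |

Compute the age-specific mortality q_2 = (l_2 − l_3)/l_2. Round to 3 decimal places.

0.444

lx = nx/n0 = nx/400: 1, 0.57, 0.36, 0.2, 0.14, 0.07, 0.05
q_2 = (l_2 − l_3) / l_2 = (0.36 − 0.2) / 0.36
     = 0.16 / 0.36 = 0.444444… → 0.444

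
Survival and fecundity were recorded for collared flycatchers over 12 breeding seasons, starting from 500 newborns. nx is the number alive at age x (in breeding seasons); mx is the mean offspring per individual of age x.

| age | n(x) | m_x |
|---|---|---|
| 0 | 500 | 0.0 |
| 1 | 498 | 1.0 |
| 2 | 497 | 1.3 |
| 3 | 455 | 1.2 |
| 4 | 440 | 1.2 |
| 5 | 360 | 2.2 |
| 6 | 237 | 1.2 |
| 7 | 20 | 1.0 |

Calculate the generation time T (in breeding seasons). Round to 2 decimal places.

lx = nx/n0 = nx/500: 1, 0.996, 0.994, 0.91, 0.88, 0.72, 0.474, 0.04
lx·mx: 0, 0.996, 1.2922, 1.092, 1.056, 1.584, 0.5688, 0.04 → R0 = 6.629
x·lx·mx: 0, 0.996, 2.5844, 3.276, 4.224, 7.92, 3.4128, 0.28 → Σ = 22.6932
T = 22.6932 / 6.629 = 3.423322… → 3.42

3.42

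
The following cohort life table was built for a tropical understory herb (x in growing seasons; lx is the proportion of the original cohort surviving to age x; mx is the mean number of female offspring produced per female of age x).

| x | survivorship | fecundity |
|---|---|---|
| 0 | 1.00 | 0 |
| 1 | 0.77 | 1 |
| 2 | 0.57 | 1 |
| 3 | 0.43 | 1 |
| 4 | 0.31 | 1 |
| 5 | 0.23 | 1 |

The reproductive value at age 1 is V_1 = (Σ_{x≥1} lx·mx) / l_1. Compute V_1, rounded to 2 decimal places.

3.00

lx·mx for x ≥ 1: 0.77, 0.57, 0.43, 0.31, 0.23 → sum = 2.31
V_1 = 2.31 / l_1 = 2.31 / 0.77 = 3 → 3.00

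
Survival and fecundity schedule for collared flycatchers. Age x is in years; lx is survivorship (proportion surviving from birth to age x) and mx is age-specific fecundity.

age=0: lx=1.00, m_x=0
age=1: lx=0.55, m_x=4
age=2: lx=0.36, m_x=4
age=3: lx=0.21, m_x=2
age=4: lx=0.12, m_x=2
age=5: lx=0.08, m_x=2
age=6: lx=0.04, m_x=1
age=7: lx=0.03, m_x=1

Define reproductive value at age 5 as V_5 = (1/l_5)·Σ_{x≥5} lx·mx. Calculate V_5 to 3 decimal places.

lx·mx for x ≥ 5: 0.16, 0.04, 0.03 → sum = 0.23
V_5 = 0.23 / l_5 = 0.23 / 0.08 = 2.875 → 2.875

2.875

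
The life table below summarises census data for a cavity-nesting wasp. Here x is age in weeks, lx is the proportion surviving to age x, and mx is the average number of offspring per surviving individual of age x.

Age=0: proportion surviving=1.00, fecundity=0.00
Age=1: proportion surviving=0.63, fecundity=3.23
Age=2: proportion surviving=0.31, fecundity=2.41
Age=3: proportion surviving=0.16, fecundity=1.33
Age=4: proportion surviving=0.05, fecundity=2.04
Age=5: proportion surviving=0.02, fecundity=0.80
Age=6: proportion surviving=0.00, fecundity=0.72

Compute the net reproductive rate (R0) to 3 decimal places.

lx·mx by age: 0, 2.0349, 0.7471, 0.2128, 0.102, 0.016, 0
R0 = Σ lx·mx = 3.1128 → 3.113

3.113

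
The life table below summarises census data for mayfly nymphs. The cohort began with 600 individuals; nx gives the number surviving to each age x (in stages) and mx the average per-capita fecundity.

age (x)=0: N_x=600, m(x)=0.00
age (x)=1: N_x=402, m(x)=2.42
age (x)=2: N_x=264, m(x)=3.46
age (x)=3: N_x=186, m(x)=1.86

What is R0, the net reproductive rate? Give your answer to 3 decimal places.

3.720

lx = nx/n0 = nx/600: 1, 0.67, 0.44, 0.31
lx·mx by age: 0, 1.6214, 1.5224, 0.5766
R0 = Σ lx·mx = 3.7204 → 3.720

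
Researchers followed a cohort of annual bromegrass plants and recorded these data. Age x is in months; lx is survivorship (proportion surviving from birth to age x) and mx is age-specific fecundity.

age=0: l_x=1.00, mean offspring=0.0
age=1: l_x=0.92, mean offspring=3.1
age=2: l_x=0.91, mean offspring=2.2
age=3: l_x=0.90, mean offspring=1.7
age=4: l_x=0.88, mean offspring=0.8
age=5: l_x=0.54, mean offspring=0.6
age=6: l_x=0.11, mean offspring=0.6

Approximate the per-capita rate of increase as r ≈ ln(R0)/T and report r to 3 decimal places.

R0 = Σ lx·mx = 0 + 2.852 + 2.002 + 1.53 + 0.704 + 0.324 + 0.066 = 7.478
Σ x·lx·mx = 16.278; T = 16.278/7.478 = 2.17679…
r ≈ ln(R0)/T = ln(7.478)/2.17679… = 0.92428… → 0.924

0.924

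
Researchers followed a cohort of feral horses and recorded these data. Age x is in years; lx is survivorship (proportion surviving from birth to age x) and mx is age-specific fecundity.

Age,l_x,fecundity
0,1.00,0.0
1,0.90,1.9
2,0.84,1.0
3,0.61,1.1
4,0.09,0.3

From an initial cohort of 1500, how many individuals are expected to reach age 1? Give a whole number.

Expected survivors = N0 · l_1 = 1500 × 0.90 = 1350 → 1350

1350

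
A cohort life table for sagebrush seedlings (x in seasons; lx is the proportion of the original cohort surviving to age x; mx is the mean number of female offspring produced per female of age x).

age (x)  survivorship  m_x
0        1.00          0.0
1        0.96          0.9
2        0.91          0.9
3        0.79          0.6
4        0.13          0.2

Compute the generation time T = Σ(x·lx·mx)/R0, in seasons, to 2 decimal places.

1.85

lx·mx: 0, 0.864, 0.819, 0.474, 0.026 → R0 = 2.183
x·lx·mx: 0, 0.864, 1.638, 1.422, 0.104 → Σ = 4.028
T = 4.028 / 2.183 = 1.845167… → 1.85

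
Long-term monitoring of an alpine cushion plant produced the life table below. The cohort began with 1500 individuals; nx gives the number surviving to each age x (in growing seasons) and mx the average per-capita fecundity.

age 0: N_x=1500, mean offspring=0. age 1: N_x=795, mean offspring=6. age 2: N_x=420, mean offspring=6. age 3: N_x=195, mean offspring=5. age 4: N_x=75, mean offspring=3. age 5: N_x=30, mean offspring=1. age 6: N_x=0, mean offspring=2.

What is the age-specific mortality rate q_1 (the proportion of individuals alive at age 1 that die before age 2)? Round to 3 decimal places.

0.472

lx = nx/n0 = nx/1500: 1, 0.53, 0.28, 0.13, 0.05, 0.02, 0
q_1 = (l_1 − l_2) / l_1 = (0.53 − 0.28) / 0.53
     = 0.25 / 0.53 = 0.471698… → 0.472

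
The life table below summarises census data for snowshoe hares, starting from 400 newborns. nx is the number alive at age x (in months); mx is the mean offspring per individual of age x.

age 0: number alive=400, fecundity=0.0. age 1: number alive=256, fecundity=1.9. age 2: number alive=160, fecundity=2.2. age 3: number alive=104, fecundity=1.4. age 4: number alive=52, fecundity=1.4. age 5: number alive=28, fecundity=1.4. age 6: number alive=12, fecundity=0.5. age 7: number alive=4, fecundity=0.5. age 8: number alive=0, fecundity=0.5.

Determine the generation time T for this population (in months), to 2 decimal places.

1.96

lx = nx/n0 = nx/400: 1, 0.64, 0.4, 0.26, 0.13, 0.07, 0.03, 0.01, 0
lx·mx: 0, 1.216, 0.88, 0.364, 0.182, 0.098, 0.015, 0.005, 0 → R0 = 2.76
x·lx·mx: 0, 1.216, 1.76, 1.092, 0.728, 0.49, 0.09, 0.035, 0 → Σ = 5.411
T = 5.411 / 2.76 = 1.960507… → 1.96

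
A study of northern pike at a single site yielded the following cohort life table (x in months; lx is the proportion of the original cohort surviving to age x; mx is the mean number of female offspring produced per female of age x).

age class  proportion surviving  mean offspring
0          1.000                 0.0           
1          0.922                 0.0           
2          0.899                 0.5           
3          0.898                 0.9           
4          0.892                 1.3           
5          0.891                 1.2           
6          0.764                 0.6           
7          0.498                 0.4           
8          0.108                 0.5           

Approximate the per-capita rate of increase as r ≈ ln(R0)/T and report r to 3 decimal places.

R0 = Σ lx·mx = 0 + 0 + 0.4495 + 0.8082 + 1.1596 + 1.0692 + 0.4584 + 0.1992 + 0.054 = 4.1981
Σ x·lx·mx = 17.8848; T = 17.8848/4.1981 = 4.26021…
r ≈ ln(R0)/T = ln(4.1981)/4.26021… = 0.33675… → 0.337

0.337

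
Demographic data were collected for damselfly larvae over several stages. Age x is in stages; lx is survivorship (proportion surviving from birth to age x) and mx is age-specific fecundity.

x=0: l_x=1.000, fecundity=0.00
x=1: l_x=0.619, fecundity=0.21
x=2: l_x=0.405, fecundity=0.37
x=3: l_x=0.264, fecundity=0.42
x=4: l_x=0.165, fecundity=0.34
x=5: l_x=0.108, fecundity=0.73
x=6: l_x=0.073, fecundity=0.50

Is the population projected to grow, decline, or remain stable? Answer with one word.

declining

R0 = Σ lx·mx = 0 + 0.12999 + 0.14985 + 0.11088 + 0.0561 + 0.07884 + 0.0365 = 0.56216
R0 < 1, so the population is declining.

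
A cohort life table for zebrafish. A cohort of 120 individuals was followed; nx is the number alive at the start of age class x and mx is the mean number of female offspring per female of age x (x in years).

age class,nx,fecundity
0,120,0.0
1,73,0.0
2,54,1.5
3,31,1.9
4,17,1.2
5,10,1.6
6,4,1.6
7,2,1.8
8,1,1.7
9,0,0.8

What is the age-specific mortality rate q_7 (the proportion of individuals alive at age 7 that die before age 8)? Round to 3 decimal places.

lx = nx/n0 = nx/120: 1, 0.60833…, 0.45, 0.25833…, 0.14167…, 0.08333…, 0.03333…, 0.01667…, 0.00833…, 0
q_7 = (l_7 − l_8) / l_7 = (0.016667… − 0.008333…) / 0.016667…
     = 0.008333… / 0.016667… = 0.5… → 0.500

0.500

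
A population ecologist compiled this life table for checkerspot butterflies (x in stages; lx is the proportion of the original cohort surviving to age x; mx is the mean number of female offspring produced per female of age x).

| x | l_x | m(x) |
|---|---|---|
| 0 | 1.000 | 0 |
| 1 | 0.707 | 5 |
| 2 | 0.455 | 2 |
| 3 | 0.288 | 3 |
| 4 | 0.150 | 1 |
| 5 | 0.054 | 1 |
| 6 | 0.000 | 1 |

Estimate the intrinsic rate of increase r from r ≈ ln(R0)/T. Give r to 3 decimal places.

R0 = Σ lx·mx = 0 + 3.535 + 0.91 + 0.864 + 0.15 + 0.054 + 0 = 5.513
Σ x·lx·mx = 8.817; T = 8.817/5.513 = 1.59931…
r ≈ ln(R0)/T = ln(5.513)/1.59931… = 1.0674… → 1.067

1.067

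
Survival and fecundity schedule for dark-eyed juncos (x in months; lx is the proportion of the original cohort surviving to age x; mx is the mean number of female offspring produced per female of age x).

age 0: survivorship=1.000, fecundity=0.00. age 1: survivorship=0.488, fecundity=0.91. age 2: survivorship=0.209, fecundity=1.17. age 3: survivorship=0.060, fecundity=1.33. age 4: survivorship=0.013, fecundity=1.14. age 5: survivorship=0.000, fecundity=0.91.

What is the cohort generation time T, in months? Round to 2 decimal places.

1.57

lx·mx: 0, 0.44408, 0.24453, 0.0798, 0.01482, 0 → R0 = 0.78323
x·lx·mx: 0, 0.44408, 0.48906, 0.2394, 0.05928, 0 → Σ = 1.23182
T = 1.23182 / 0.78323 = 1.572744… → 1.57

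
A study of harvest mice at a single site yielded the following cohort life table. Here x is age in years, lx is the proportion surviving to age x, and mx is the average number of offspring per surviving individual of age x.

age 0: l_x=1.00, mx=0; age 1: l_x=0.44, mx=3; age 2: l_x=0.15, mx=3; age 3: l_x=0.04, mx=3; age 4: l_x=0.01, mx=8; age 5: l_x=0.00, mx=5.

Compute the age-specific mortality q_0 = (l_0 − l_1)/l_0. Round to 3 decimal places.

0.560

q_0 = (l_0 − l_1) / l_0 = (1 − 0.44) / 1
     = 0.56 / 1 = 0.56 → 0.560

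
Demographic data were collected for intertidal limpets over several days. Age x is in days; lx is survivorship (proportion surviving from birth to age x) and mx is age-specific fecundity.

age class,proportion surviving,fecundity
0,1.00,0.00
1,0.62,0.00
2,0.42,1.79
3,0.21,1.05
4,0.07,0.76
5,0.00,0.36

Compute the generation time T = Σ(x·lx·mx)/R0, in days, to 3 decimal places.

lx·mx: 0, 0, 0.7518, 0.2205, 0.0532, 0 → R0 = 1.0255
x·lx·mx: 0, 0, 1.5036, 0.6615, 0.2128, 0 → Σ = 2.3779
T = 2.3779 / 1.0255 = 2.318771… → 2.319

2.319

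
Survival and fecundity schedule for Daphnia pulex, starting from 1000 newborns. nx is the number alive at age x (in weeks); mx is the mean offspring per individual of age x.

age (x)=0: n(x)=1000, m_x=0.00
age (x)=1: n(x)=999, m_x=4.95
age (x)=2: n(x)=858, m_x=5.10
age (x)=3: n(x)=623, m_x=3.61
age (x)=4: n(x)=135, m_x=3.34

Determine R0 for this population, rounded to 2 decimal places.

lx = nx/n0 = nx/1000: 1, 0.999, 0.858, 0.623, 0.135
lx·mx by age: 0, 4.94505, 4.3758, 2.24903, 0.4509
R0 = Σ lx·mx = 12.02078 → 12.02

12.02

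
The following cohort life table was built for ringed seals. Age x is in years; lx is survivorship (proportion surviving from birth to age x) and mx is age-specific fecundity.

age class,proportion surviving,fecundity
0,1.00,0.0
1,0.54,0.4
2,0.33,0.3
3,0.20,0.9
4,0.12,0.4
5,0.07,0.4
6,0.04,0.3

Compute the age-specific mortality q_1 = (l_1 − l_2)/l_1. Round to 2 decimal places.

q_1 = (l_1 − l_2) / l_1 = (0.54 − 0.33) / 0.54
     = 0.21 / 0.54 = 0.388889… → 0.39

0.39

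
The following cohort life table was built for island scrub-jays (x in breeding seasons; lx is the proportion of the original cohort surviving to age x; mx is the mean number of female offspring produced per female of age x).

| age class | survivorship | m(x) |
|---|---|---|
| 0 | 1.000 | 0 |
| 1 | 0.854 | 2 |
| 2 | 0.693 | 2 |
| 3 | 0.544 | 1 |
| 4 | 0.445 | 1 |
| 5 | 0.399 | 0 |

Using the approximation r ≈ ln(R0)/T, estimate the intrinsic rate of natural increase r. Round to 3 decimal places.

0.728

R0 = Σ lx·mx = 0 + 1.708 + 1.386 + 0.544 + 0.445 + 0 = 4.083
Σ x·lx·mx = 7.892; T = 7.892/4.083 = 1.93289…
r ≈ ln(R0)/T = ln(4.083)/1.93289… = 0.72784… → 0.728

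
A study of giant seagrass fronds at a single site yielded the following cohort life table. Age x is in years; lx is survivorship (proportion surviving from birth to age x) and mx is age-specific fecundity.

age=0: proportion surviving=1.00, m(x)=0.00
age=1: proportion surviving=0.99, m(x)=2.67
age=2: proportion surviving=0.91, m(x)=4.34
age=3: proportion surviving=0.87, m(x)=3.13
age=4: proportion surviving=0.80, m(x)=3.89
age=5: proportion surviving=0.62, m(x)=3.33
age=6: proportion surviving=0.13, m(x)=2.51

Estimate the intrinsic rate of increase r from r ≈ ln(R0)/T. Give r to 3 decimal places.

R0 = Σ lx·mx = 0 + 2.6433 + 3.9494 + 2.7231 + 3.112 + 2.0646 + 0.3263 = 14.8187
Σ x·lx·mx = 43.4402; T = 43.4402/14.8187 = 2.93144…
r ≈ ln(R0)/T = ln(14.8187)/2.93144… = 0.91965… → 0.920

0.920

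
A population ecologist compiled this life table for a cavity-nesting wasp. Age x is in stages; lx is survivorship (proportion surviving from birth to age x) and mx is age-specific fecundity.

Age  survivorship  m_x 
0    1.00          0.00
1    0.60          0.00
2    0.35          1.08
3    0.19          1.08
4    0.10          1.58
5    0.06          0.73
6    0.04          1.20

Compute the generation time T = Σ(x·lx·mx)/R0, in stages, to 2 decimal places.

lx·mx: 0, 0, 0.378, 0.2052, 0.158, 0.0438, 0.048 → R0 = 0.833
x·lx·mx: 0, 0, 0.756, 0.6156, 0.632, 0.219, 0.288 → Σ = 2.5106
T = 2.5106 / 0.833 = 3.013926… → 3.01

3.01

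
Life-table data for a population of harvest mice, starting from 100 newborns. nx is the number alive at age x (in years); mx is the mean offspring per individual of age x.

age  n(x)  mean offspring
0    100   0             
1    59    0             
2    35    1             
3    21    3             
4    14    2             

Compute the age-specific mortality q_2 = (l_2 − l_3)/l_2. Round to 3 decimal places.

lx = nx/n0 = nx/100: 1, 0.59, 0.35, 0.21, 0.14
q_2 = (l_2 − l_3) / l_2 = (0.35 − 0.21) / 0.35
     = 0.14 / 0.35 = 0.4 → 0.400

0.400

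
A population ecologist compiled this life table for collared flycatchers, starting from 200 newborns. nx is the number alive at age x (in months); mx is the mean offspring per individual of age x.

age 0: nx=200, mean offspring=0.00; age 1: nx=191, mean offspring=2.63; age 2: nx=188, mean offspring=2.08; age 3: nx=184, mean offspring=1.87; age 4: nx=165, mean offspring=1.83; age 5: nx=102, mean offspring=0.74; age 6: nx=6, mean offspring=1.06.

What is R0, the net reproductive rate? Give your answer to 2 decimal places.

8.11

lx = nx/n0 = nx/200: 1, 0.955, 0.94, 0.92, 0.825, 0.51, 0.03
lx·mx by age: 0, 2.51165, 1.9552, 1.7204, 1.50975, 0.3774, 0.0318
R0 = Σ lx·mx = 8.1062 → 8.11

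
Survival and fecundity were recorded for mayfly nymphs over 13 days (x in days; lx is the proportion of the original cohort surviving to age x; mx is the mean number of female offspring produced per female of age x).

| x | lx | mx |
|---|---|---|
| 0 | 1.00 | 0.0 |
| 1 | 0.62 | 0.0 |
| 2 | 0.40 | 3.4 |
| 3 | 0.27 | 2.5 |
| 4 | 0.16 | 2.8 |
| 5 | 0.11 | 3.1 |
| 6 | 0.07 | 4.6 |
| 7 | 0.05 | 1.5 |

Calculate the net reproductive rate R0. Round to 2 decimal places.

3.22

lx·mx by age: 0, 0, 1.36, 0.675, 0.448, 0.341, 0.322, 0.075
R0 = Σ lx·mx = 3.221 → 3.22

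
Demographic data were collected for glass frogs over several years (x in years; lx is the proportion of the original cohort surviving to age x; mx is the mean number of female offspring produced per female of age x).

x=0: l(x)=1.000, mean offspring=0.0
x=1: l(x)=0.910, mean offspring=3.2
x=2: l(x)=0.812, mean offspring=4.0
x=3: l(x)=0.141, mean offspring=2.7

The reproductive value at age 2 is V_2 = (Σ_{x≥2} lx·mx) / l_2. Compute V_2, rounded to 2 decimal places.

4.47

lx·mx for x ≥ 2: 3.248, 0.3807 → sum = 3.6287
V_2 = 3.6287 / l_2 = 3.6287 / 0.812 = 4.468842… → 4.47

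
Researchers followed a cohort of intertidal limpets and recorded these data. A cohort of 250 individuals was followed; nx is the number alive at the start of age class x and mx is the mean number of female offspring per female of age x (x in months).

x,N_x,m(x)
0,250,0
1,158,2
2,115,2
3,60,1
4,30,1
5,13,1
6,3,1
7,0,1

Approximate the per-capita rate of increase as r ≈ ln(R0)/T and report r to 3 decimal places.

0.539

lx = nx/n0 = nx/250: 1, 0.632, 0.46, 0.24, 0.12, 0.052, 0.012, 0
R0 = Σ lx·mx = 0 + 1.264 + 0.92 + 0.24 + 0.12 + 0.052 + 0.012 + 0 = 2.608
Σ x·lx·mx = 4.636; T = 4.636/2.608 = 1.77761…
r ≈ ln(R0)/T = ln(2.608)/1.77761… = 0.53925… → 0.539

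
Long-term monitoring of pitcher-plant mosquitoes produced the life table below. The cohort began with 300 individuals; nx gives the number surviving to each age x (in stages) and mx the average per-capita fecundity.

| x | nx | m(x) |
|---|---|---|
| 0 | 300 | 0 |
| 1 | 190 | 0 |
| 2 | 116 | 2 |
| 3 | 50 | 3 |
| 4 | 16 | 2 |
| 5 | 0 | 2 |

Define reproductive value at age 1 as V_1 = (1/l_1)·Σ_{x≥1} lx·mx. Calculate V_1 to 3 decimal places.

2.179

lx = nx/n0 = nx/300: 1, 0.63333…, 0.38667…, 0.16667…, 0.05333…, 0
lx·mx for x ≥ 1: 0, 0.773333…, 0.5…, 0.106667…, 0 → sum = 1.38…
V_1 = 1.38… / l_1 = 1.38… / 0.633333… = 2.178947… → 2.179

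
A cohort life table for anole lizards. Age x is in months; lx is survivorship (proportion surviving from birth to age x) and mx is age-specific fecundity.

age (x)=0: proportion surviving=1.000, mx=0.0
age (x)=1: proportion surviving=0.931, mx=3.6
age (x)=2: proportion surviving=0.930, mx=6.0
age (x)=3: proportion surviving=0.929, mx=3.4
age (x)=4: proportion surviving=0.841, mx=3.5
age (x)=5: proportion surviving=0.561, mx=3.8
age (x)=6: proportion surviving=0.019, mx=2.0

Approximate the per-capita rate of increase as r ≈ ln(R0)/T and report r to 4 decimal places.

1.0493

R0 = Σ lx·mx = 0 + 3.3516 + 5.58 + 3.1586 + 2.9435 + 2.1318 + 0.038 = 17.2035
Σ x·lx·mx = 46.6484; T = 46.6484/17.2035 = 2.71156…
r ≈ ln(R0)/T = ln(17.2035)/2.71156… = 1.049251… → 1.0493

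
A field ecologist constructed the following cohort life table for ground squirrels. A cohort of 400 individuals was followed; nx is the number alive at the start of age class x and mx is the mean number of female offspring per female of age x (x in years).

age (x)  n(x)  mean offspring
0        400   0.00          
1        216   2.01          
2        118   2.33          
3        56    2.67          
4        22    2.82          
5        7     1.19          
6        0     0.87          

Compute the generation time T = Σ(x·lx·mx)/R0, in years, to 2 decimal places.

lx = nx/n0 = nx/400: 1, 0.54, 0.295, 0.14, 0.055, 0.0175, 0
lx·mx: 0, 1.0854, 0.68735, 0.3738, 0.1551, 0.020825, 0 → R0 = 2.322475
x·lx·mx: 0, 1.0854, 1.3747, 1.1214, 0.6204, 0.104125, 0 → Σ = 4.306025
T = 4.306025 / 2.322475 = 1.854067… → 1.85

1.85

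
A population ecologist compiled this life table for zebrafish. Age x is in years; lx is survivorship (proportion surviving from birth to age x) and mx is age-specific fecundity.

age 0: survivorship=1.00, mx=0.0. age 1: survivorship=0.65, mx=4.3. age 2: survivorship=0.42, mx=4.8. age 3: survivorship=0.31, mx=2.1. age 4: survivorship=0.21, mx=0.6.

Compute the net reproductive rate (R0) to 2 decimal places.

5.59

lx·mx by age: 0, 2.795, 2.016, 0.651, 0.126
R0 = Σ lx·mx = 5.588 → 5.59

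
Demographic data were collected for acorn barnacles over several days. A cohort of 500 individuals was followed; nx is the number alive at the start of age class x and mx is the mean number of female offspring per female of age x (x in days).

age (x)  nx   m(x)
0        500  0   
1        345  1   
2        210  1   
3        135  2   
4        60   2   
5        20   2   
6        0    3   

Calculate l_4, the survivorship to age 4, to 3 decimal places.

0.120

l_4 = n_4/n_0 = 60/500 = 0.12 → 0.120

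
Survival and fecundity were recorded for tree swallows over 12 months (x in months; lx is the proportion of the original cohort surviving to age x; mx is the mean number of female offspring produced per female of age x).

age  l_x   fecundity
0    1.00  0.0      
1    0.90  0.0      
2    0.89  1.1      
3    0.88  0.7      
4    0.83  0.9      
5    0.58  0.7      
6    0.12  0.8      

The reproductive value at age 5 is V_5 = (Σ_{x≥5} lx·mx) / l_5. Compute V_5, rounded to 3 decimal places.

lx·mx for x ≥ 5: 0.406, 0.096 → sum = 0.502
V_5 = 0.502 / l_5 = 0.502 / 0.58 = 0.865517… → 0.866

0.866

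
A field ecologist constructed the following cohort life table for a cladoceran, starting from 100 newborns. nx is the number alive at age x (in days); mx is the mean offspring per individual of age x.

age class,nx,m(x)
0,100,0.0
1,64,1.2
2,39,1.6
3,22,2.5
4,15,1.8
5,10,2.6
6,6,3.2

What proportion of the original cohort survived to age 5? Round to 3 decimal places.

l_5 = n_5/n_0 = 10/100 = 0.1 → 0.100

0.100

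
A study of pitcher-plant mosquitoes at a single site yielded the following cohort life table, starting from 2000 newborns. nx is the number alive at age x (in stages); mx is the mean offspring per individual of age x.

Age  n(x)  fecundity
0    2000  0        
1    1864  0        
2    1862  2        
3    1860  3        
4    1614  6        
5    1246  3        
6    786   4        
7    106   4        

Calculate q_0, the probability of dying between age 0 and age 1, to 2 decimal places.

lx = nx/n0 = nx/2000: 1, 0.932, 0.931, 0.93, 0.807, 0.623, 0.393, 0.053
q_0 = (l_0 − l_1) / l_0 = (1 − 0.932) / 1
     = 0.068 / 1 = 0.068 → 0.07

0.07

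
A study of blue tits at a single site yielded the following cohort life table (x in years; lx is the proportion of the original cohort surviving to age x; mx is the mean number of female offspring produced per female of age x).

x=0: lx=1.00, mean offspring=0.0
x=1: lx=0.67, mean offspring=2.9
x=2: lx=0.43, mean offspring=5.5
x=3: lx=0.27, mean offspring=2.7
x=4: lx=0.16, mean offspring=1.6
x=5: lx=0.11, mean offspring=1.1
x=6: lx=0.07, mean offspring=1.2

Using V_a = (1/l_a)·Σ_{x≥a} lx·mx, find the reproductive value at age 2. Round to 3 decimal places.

lx·mx for x ≥ 2: 2.365, 0.729, 0.256, 0.121, 0.084 → sum = 3.555
V_2 = 3.555 / l_2 = 3.555 / 0.43 = 8.267442… → 8.267

8.267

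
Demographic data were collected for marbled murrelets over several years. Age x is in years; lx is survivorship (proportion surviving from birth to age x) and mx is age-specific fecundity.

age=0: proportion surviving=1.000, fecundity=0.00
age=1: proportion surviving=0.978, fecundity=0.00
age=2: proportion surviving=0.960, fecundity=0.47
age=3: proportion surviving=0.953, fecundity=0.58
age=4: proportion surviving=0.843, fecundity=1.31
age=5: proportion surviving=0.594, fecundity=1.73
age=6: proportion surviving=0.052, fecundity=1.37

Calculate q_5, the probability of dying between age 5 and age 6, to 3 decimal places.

q_5 = (l_5 − l_6) / l_5 = (0.594 − 0.052) / 0.594
     = 0.542 / 0.594 = 0.912458… → 0.912

0.912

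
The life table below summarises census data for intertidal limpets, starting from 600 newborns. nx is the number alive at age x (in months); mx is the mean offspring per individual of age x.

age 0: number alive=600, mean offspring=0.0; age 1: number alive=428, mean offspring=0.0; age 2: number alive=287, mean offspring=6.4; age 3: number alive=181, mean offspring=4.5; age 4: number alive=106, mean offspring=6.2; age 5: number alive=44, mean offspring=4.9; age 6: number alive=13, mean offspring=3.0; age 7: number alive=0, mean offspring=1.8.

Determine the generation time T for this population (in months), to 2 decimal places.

2.82

lx = nx/n0 = nx/600: 1, 0.71333…, 0.47833…, 0.30167…, 0.17667…, 0.07333…, 0.02167…, 0
lx·mx: 0, 0, 3.061333…, 1.3575…, 1.095333…, 0.359333…, 0.065…, 0 → R0 = 5.9385…
x·lx·mx: 0, 0, 6.122667…, 4.0725…, 4.381333…, 1.796667…, 0.39…, 0 → Σ = 16.763167…
T = 16.763167… / 5.9385… = 2.822795… → 2.82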